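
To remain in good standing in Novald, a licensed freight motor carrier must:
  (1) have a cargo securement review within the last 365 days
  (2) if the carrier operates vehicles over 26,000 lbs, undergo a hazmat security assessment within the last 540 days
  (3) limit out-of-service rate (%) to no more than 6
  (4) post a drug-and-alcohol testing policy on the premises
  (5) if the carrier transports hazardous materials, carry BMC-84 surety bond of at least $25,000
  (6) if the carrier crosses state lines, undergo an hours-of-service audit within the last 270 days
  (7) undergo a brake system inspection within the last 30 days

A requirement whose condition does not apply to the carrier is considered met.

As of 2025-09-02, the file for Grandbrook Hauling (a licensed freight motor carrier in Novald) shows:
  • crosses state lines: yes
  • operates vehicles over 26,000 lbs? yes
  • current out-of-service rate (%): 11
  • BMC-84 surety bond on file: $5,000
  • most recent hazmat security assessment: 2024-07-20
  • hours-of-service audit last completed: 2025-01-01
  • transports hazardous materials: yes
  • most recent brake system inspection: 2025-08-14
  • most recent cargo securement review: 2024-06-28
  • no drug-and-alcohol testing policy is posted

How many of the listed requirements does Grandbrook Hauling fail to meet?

1. cargo securement review 431 days ago vs limit 365 → not met
2. condition 'operates vehicles over 26,000 lbs' holds; hazmat security assessment 409 days ago vs limit 540 → met
3. out-of-service rate (%) 11 > 6 → not met
4. drug-and-alcohol testing policy absent → not met
5. condition 'transports hazardous materials' holds; BMC-84 surety bond $5,000 < $25,000 → not met
6. condition 'crosses state lines' holds; hours-of-service audit 244 days ago vs limit 270 → met
7. brake system inspection 19 days ago vs limit 30 → met
Not met: 4 of 7

4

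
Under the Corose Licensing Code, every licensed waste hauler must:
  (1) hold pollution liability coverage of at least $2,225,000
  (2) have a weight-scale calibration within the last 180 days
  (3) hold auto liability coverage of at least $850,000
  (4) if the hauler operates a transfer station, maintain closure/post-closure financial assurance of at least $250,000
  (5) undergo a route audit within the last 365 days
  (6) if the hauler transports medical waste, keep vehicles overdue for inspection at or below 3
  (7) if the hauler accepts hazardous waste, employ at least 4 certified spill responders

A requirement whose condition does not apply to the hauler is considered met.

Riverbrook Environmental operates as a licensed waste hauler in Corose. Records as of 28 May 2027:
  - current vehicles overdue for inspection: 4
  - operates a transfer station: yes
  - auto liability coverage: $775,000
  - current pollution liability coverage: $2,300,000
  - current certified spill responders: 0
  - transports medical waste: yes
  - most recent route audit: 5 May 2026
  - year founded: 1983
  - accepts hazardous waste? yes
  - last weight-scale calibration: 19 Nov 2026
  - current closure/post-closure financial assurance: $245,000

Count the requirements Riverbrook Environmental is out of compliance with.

1. pollution liability coverage $2,300,000 ≥ $2,225,000 → met
2. weight-scale calibration 190 days ago vs limit 180 → not met
3. auto liability coverage $775,000 < $850,000 → not met
4. condition 'operates a transfer station' holds; closure/post-closure financial assurance $245,000 < $250,000 → not met
5. route audit 388 days ago vs limit 365 → not met
6. condition 'transports medical waste' holds; vehicles overdue for inspection 4 > 3 → not met
7. condition 'accepts hazardous waste' holds; certified spill responders 0 < 4 → not met
Not met: 6 of 7

6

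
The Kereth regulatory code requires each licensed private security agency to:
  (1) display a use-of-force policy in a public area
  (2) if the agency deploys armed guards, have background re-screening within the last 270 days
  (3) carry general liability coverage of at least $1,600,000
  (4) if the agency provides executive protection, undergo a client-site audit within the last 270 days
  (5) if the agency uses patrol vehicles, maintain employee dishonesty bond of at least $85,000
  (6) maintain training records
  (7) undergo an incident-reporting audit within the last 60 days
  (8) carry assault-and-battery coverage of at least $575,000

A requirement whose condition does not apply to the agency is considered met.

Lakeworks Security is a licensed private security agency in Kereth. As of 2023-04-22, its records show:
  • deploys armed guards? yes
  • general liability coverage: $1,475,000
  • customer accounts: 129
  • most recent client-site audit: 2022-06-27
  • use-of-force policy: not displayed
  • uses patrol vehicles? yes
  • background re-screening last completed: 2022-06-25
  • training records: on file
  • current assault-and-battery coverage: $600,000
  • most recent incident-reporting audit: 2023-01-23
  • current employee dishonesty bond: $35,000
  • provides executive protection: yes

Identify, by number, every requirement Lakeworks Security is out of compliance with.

1, 2, 3, 4, 5, 7

1. use-of-force policy absent → not met
2. condition 'deploys armed guards' holds; background re-screening 301 days ago vs limit 270 → not met
3. general liability coverage $1,475,000 < $1,600,000 → not met
4. condition 'provides executive protection' holds; client-site audit 299 days ago vs limit 270 → not met
5. condition 'uses patrol vehicles' holds; employee dishonesty bond $35,000 < $85,000 → not met
6. training records present → met
7. incident-reporting audit 89 days ago vs limit 60 → not met
8. assault-and-battery coverage $600,000 ≥ $575,000 → met
Not met: 1, 2, 3, 4, 5, 7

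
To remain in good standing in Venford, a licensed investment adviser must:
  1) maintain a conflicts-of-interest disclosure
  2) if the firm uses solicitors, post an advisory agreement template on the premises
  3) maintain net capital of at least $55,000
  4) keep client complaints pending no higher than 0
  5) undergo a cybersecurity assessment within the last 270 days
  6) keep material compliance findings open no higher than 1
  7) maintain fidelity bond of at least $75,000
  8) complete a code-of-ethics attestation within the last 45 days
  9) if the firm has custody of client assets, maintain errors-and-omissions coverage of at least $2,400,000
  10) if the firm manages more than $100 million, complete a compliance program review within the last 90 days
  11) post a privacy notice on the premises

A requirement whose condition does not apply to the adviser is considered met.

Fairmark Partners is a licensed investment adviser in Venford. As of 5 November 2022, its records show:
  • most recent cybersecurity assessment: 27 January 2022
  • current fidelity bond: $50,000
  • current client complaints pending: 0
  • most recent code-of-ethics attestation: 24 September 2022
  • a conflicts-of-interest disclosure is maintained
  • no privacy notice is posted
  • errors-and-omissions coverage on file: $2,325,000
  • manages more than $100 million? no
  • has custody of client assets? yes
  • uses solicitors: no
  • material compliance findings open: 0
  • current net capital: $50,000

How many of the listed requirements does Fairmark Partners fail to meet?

1. conflicts-of-interest disclosure present → met
2. condition 'uses solicitors' does not hold → requirement n/a → met
3. net capital $50,000 < $55,000 → not met
4. client complaints pending 0 ≤ 0 → met
5. cybersecurity assessment 282 days ago vs limit 270 → not met
6. material compliance findings open 0 ≤ 1 → met
7. fidelity bond $50,000 < $75,000 → not met
8. code-of-ethics attestation 42 days ago vs limit 45 → met
9. condition 'has custody of client assets' holds; errors-and-omissions coverage $2,325,000 < $2,400,000 → not met
10. condition 'manages more than $100 million' does not hold → requirement n/a → met
11. privacy notice absent → not met
Not met: 5 of 11

5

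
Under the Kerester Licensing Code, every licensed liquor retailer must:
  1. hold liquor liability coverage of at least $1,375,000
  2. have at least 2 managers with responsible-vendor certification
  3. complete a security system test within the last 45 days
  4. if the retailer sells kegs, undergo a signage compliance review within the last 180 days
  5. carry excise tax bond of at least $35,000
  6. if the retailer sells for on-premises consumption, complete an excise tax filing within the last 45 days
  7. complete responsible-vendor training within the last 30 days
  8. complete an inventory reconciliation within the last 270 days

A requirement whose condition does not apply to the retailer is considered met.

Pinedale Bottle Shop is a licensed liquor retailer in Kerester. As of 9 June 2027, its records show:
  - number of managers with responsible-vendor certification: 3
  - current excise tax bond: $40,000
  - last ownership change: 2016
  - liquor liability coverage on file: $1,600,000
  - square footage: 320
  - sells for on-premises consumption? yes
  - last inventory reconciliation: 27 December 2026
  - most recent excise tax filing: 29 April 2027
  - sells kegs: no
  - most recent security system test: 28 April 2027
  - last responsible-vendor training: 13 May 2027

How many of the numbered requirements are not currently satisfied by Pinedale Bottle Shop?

0

1. liquor liability coverage $1,600,000 ≥ $1,375,000 → met
2. managers with responsible-vendor certification 3 ≥ 2 → met
3. security system test 42 days ago vs limit 45 → met
4. condition 'sells kegs' does not hold → requirement n/a → met
5. excise tax bond $40,000 ≥ $35,000 → met
6. condition 'sells for on-premises consumption' holds; excise tax filing 41 days ago vs limit 45 → met
7. responsible-vendor training 27 days ago vs limit 30 → met
8. inventory reconciliation 164 days ago vs limit 270 → met
Not met: 0 of 8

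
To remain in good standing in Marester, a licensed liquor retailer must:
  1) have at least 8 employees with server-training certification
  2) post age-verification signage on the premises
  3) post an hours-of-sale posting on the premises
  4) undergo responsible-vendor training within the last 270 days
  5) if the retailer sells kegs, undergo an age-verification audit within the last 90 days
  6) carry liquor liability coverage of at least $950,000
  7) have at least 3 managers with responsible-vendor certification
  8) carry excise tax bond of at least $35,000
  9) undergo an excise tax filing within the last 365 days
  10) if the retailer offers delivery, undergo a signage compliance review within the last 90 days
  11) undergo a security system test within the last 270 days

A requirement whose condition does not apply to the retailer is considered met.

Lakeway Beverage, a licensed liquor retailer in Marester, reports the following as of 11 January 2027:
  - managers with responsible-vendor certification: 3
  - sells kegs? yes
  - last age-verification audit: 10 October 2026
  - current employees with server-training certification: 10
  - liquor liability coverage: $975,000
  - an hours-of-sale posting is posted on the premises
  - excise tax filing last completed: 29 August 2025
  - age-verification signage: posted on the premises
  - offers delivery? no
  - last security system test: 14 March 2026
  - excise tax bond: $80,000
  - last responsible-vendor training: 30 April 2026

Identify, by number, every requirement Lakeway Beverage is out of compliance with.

5, 9, 11

1. employees with server-training certification 10 ≥ 8 → met
2. age-verification signage present → met
3. hours-of-sale posting present → met
4. responsible-vendor training 256 days ago vs limit 270 → met
5. condition 'sells kegs' holds; age-verification audit 93 days ago vs limit 90 → not met
6. liquor liability coverage $975,000 ≥ $950,000 → met
7. managers with responsible-vendor certification 3 ≥ 3 → met
8. excise tax bond $80,000 ≥ $35,000 → met
9. excise tax filing 500 days ago vs limit 365 → not met
10. condition 'offers delivery' does not hold → requirement n/a → met
11. security system test 303 days ago vs limit 270 → not met
Not met: 5, 9, 11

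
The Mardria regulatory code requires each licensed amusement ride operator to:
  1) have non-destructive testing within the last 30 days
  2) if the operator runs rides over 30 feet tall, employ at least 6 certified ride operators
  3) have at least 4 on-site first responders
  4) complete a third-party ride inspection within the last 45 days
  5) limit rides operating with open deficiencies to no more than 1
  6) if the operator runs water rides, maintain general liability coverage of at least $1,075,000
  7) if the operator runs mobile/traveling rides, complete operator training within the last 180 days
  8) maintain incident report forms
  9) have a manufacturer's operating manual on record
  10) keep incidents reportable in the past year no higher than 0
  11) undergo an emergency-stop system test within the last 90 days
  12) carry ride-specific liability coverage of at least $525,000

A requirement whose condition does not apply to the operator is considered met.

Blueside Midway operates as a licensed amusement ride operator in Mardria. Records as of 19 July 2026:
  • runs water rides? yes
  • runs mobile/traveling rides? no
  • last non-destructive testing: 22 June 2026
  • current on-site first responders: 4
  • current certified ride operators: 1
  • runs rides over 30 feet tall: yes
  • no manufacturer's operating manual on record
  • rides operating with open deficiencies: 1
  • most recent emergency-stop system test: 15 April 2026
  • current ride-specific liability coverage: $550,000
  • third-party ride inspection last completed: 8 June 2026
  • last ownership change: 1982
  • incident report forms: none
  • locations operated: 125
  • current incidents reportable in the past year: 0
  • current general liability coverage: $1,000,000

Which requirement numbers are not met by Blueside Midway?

1. non-destructive testing 27 days ago vs limit 30 → met
2. condition 'runs rides over 30 feet tall' holds; certified ride operators 1 < 6 → not met
3. on-site first responders 4 ≥ 4 → met
4. third-party ride inspection 41 days ago vs limit 45 → met
5. rides operating with open deficiencies 1 ≤ 1 → met
6. condition 'runs water rides' holds; general liability coverage $1,000,000 < $1,075,000 → not met
7. condition 'runs mobile/traveling rides' does not hold → requirement n/a → met
8. incident report forms absent → not met
9. manufacturer's operating manual absent → not met
10. incidents reportable in the past year 0 ≤ 0 → met
11. emergency-stop system test 95 days ago vs limit 90 → not met
12. ride-specific liability coverage $550,000 ≥ $525,000 → met
Not met: 2, 6, 8, 9, 11

2, 6, 8, 9, 11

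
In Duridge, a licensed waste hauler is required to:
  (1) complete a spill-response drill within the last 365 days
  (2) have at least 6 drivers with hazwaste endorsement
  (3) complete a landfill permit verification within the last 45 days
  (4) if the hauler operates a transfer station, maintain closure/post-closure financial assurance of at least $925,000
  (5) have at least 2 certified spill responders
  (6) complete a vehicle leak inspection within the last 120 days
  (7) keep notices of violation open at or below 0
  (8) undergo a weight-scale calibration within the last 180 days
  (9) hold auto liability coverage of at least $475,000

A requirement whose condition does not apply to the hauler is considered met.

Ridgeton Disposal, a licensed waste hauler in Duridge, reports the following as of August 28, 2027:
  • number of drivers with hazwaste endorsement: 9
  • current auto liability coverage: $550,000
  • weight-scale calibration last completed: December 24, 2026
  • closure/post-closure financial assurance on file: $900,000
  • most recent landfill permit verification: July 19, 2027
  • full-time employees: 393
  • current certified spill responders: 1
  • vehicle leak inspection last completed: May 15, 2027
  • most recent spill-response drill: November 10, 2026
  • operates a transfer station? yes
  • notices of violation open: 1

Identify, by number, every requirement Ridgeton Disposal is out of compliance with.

4, 5, 7, 8

1. spill-response drill 291 days ago vs limit 365 → met
2. drivers with hazwaste endorsement 9 ≥ 6 → met
3. landfill permit verification 40 days ago vs limit 45 → met
4. condition 'operates a transfer station' holds; closure/post-closure financial assurance $900,000 < $925,000 → not met
5. certified spill responders 1 < 2 → not met
6. vehicle leak inspection 105 days ago vs limit 120 → met
7. notices of violation open 1 > 0 → not met
8. weight-scale calibration 247 days ago vs limit 180 → not met
9. auto liability coverage $550,000 ≥ $475,000 → met
Not met: 4, 5, 7, 8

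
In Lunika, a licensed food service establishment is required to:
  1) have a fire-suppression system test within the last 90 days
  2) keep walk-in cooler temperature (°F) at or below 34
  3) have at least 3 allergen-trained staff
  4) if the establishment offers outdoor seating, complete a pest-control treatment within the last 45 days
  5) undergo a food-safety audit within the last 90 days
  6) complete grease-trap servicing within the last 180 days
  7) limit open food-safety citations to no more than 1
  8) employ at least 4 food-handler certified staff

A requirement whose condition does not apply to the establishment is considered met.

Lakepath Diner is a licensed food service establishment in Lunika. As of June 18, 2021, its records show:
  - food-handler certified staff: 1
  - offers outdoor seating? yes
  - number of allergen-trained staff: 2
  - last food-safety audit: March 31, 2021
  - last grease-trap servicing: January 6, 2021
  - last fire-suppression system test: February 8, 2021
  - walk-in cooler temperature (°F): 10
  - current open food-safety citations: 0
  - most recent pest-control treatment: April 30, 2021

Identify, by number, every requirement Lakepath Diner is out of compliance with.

1. fire-suppression system test 130 days ago vs limit 90 → not met
2. walk-in cooler temperature (°F) 10 ≤ 34 → met
3. allergen-trained staff 2 < 3 → not met
4. condition 'offers outdoor seating' holds; pest-control treatment 49 days ago vs limit 45 → not met
5. food-safety audit 79 days ago vs limit 90 → met
6. grease-trap servicing 163 days ago vs limit 180 → met
7. open food-safety citations 0 ≤ 1 → met
8. food-handler certified staff 1 < 4 → not met
Not met: 1, 3, 4, 8

1, 3, 4, 8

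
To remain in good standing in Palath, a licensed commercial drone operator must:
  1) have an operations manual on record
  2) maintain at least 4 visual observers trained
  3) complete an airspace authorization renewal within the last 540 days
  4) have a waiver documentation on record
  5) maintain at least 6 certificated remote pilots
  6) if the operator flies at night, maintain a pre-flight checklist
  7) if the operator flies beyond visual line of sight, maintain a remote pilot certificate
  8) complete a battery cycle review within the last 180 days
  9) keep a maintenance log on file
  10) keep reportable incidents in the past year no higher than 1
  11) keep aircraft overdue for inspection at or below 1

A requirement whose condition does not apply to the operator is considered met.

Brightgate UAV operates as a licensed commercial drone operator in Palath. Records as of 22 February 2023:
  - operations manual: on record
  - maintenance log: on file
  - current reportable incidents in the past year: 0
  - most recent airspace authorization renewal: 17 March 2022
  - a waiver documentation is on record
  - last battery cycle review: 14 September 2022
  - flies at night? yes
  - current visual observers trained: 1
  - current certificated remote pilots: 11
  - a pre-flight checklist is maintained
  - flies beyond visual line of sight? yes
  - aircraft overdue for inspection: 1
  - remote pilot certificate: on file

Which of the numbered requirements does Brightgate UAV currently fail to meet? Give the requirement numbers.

2

1. operations manual present → met
2. visual observers trained 1 < 4 → not met
3. airspace authorization renewal 342 days ago vs limit 540 → met
4. waiver documentation present → met
5. certificated remote pilots 11 ≥ 6 → met
6. condition 'flies at night' holds; pre-flight checklist present → met
7. condition 'flies beyond visual line of sight' holds; remote pilot certificate present → met
8. battery cycle review 161 days ago vs limit 180 → met
9. maintenance log present → met
10. reportable incidents in the past year 0 ≤ 1 → met
11. aircraft overdue for inspection 1 ≤ 1 → met
Not met: 2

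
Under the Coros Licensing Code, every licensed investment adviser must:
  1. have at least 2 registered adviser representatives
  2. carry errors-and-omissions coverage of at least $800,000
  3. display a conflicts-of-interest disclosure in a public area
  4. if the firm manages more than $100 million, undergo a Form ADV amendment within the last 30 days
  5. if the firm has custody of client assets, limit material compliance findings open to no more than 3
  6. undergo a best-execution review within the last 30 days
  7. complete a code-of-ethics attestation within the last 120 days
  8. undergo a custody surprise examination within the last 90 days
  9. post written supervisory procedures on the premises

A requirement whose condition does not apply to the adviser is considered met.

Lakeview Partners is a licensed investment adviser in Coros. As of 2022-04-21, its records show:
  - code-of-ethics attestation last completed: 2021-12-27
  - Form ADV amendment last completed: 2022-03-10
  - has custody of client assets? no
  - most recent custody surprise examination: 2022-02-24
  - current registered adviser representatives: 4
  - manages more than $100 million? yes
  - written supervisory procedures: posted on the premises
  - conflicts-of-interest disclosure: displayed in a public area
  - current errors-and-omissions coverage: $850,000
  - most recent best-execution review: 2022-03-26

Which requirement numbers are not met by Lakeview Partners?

4

1. registered adviser representatives 4 ≥ 2 → met
2. errors-and-omissions coverage $850,000 ≥ $800,000 → met
3. conflicts-of-interest disclosure present → met
4. condition 'manages more than $100 million' holds; Form ADV amendment 42 days ago vs limit 30 → not met
5. condition 'has custody of client assets' does not hold → requirement n/a → met
6. best-execution review 26 days ago vs limit 30 → met
7. code-of-ethics attestation 115 days ago vs limit 120 → met
8. custody surprise examination 56 days ago vs limit 90 → met
9. written supervisory procedures present → met
Not met: 4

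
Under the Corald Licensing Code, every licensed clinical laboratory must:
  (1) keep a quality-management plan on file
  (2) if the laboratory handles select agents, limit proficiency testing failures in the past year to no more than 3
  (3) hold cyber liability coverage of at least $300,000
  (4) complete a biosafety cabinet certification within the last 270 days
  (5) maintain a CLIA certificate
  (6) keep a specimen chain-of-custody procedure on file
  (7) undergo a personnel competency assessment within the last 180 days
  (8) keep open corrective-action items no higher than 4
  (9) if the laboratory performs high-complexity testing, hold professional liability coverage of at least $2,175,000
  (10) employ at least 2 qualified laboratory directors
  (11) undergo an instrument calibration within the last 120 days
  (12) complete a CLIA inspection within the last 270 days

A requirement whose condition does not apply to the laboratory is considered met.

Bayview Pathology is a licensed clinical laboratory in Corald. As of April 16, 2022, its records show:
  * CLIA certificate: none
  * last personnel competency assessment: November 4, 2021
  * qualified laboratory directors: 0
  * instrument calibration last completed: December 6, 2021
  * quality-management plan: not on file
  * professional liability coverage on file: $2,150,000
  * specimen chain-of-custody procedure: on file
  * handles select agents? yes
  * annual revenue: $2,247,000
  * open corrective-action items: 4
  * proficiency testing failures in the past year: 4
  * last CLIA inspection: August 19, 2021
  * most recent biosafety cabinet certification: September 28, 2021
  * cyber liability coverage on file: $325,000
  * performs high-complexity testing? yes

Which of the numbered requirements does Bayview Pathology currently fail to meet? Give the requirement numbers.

1, 2, 5, 9, 10, 11

1. quality-management plan absent → not met
2. condition 'handles select agents' holds; proficiency testing failures in the past year 4 > 3 → not met
3. cyber liability coverage $325,000 ≥ $300,000 → met
4. biosafety cabinet certification 200 days ago vs limit 270 → met
5. CLIA certificate absent → not met
6. specimen chain-of-custody procedure present → met
7. personnel competency assessment 163 days ago vs limit 180 → met
8. open corrective-action items 4 ≤ 4 → met
9. condition 'performs high-complexity testing' holds; professional liability coverage $2,150,000 < $2,175,000 → not met
10. qualified laboratory directors 0 < 2 → not met
11. instrument calibration 131 days ago vs limit 120 → not met
12. CLIA inspection 240 days ago vs limit 270 → met
Not met: 1, 2, 5, 9, 10, 11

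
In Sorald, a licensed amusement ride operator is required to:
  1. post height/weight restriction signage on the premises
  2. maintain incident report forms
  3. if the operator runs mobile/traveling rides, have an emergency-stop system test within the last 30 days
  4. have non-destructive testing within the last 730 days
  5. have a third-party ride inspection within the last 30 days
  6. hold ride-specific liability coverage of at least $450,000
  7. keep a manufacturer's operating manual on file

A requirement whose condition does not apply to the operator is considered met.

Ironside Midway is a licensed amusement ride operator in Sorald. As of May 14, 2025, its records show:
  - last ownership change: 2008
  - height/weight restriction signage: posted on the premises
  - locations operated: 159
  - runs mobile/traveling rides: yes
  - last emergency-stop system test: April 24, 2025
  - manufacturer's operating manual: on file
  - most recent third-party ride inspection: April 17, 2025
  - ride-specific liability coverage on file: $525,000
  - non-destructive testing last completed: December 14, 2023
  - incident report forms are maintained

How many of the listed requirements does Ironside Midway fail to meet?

0

1. height/weight restriction signage present → met
2. incident report forms present → met
3. condition 'runs mobile/traveling rides' holds; emergency-stop system test 20 days ago vs limit 30 → met
4. non-destructive testing 517 days ago vs limit 730 → met
5. third-party ride inspection 27 days ago vs limit 30 → met
6. ride-specific liability coverage $525,000 ≥ $450,000 → met
7. manufacturer's operating manual present → met
Not met: 0 of 7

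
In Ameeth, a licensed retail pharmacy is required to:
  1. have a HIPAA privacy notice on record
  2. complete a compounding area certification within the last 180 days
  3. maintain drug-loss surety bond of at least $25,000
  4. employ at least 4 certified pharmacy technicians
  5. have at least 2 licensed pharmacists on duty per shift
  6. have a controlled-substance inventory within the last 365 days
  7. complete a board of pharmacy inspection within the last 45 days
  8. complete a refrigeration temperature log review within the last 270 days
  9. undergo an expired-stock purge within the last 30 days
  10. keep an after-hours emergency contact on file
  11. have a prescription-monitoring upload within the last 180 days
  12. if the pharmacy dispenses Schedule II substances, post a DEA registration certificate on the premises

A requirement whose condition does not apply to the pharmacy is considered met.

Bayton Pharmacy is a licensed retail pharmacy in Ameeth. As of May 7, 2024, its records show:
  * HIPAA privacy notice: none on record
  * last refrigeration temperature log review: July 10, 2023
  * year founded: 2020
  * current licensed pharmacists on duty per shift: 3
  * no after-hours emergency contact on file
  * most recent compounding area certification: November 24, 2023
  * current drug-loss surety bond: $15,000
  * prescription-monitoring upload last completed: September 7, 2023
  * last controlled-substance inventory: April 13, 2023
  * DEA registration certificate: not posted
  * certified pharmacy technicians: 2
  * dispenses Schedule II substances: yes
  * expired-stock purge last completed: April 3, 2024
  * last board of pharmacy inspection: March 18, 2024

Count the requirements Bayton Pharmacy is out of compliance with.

1. HIPAA privacy notice absent → not met
2. compounding area certification 165 days ago vs limit 180 → met
3. drug-loss surety bond $15,000 < $25,000 → not met
4. certified pharmacy technicians 2 < 4 → not met
5. licensed pharmacists on duty per shift 3 ≥ 2 → met
6. controlled-substance inventory 390 days ago vs limit 365 → not met
7. board of pharmacy inspection 50 days ago vs limit 45 → not met
8. refrigeration temperature log review 302 days ago vs limit 270 → not met
9. expired-stock purge 34 days ago vs limit 30 → not met
10. after-hours emergency contact absent → not met
11. prescription-monitoring upload 243 days ago vs limit 180 → not met
12. condition 'dispenses Schedule II substances' holds; DEA registration certificate absent → not met
Not met: 10 of 12

10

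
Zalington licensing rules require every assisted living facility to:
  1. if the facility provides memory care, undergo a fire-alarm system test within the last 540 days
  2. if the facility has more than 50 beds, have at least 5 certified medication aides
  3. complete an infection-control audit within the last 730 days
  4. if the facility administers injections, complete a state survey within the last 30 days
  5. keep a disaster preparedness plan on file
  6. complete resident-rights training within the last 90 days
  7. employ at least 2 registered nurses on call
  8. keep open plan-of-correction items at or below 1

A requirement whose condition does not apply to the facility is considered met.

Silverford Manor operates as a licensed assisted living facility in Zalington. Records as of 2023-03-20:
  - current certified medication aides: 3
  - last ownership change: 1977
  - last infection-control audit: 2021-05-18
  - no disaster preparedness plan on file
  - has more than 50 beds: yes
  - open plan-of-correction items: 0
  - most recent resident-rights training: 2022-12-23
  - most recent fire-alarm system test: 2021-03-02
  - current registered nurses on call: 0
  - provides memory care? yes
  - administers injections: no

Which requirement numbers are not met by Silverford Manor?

1. condition 'provides memory care' holds; fire-alarm system test 748 days ago vs limit 540 → not met
2. condition 'has more than 50 beds' holds; certified medication aides 3 < 5 → not met
3. infection-control audit 671 days ago vs limit 730 → met
4. condition 'administers injections' does not hold → requirement n/a → met
5. disaster preparedness plan absent → not met
6. resident-rights training 87 days ago vs limit 90 → met
7. registered nurses on call 0 < 2 → not met
8. open plan-of-correction items 0 ≤ 1 → met
Not met: 1, 2, 5, 7

1, 2, 5, 7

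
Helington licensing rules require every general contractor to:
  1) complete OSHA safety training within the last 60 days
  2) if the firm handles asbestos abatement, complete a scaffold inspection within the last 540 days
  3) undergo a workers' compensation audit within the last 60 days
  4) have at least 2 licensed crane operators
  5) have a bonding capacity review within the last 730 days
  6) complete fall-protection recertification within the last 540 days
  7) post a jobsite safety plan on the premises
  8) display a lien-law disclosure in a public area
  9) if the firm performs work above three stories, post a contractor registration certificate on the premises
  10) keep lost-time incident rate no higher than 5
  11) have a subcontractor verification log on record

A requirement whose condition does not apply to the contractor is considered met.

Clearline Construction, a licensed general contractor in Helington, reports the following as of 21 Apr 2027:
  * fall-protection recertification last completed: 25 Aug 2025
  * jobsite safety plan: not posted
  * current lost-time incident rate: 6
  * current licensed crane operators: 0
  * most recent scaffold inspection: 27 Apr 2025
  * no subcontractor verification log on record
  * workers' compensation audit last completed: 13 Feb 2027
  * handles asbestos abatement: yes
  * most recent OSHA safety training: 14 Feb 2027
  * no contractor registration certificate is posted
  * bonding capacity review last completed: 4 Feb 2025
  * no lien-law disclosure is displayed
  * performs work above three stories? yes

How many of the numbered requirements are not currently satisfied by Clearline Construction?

11

1. OSHA safety training 66 days ago vs limit 60 → not met
2. condition 'handles asbestos abatement' holds; scaffold inspection 724 days ago vs limit 540 → not met
3. workers' compensation audit 67 days ago vs limit 60 → not met
4. licensed crane operators 0 < 2 → not met
5. bonding capacity review 806 days ago vs limit 730 → not met
6. fall-protection recertification 604 days ago vs limit 540 → not met
7. jobsite safety plan absent → not met
8. lien-law disclosure absent → not met
9. condition 'performs work above three stories' holds; contractor registration certificate absent → not met
10. lost-time incident rate 6 > 5 → not met
11. subcontractor verification log absent → not met
Not met: 11 of 11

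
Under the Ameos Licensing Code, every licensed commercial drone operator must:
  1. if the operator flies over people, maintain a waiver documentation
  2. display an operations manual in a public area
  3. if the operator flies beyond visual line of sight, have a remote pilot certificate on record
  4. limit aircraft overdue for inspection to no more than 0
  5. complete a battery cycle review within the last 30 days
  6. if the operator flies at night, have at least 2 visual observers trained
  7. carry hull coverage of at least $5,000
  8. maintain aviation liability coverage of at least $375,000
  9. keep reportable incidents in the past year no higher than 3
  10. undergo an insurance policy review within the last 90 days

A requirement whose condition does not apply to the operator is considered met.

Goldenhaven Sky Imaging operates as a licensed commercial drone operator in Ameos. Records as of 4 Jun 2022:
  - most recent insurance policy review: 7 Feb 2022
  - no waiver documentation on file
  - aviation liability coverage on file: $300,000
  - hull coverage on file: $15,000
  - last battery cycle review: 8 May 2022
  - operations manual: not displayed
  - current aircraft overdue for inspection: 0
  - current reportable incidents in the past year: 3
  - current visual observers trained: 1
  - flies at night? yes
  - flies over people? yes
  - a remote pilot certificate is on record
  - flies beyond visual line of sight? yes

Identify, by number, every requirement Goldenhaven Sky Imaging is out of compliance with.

1, 2, 6, 8, 10

1. condition 'flies over people' holds; waiver documentation absent → not met
2. operations manual absent → not met
3. condition 'flies beyond visual line of sight' holds; remote pilot certificate present → met
4. aircraft overdue for inspection 0 ≤ 0 → met
5. battery cycle review 27 days ago vs limit 30 → met
6. condition 'flies at night' holds; visual observers trained 1 < 2 → not met
7. hull coverage $15,000 ≥ $5,000 → met
8. aviation liability coverage $300,000 < $375,000 → not met
9. reportable incidents in the past year 3 ≤ 3 → met
10. insurance policy review 117 days ago vs limit 90 → not met
Not met: 1, 2, 6, 8, 10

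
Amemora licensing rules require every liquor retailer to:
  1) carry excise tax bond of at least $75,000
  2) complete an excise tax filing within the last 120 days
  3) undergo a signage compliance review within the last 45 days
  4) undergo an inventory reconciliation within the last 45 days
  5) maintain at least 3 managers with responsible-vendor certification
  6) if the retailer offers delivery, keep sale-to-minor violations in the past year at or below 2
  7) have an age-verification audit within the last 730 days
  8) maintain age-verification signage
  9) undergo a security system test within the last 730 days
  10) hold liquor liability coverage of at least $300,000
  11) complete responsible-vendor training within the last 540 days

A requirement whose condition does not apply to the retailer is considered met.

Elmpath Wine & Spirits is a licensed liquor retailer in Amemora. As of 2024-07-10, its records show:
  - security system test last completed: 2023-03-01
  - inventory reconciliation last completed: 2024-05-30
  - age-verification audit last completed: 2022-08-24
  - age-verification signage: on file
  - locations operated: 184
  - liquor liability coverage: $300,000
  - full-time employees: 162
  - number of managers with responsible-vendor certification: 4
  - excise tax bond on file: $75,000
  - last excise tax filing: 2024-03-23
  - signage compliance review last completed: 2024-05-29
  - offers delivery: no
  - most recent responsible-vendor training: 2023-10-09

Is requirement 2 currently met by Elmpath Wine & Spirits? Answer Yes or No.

2. excise tax filing 109 days ago vs limit 120 → met

Yes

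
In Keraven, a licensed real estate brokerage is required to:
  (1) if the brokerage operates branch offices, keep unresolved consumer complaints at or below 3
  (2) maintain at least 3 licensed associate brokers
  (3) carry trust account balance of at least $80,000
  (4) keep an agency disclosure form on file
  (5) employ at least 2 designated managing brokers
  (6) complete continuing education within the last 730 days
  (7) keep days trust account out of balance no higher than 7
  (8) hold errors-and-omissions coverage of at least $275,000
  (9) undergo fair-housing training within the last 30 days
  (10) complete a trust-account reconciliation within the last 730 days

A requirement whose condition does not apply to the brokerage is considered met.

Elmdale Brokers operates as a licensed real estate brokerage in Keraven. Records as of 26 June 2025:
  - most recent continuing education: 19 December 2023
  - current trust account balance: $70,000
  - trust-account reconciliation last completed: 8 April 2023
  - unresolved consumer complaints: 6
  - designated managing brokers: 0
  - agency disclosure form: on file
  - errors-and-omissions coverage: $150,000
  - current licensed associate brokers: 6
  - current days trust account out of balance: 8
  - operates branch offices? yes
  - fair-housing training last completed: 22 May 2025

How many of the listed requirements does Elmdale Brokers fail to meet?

1. condition 'operates branch offices' holds; unresolved consumer complaints 6 > 3 → not met
2. licensed associate brokers 6 ≥ 3 → met
3. trust account balance $70,000 < $80,000 → not met
4. agency disclosure form present → met
5. designated managing brokers 0 < 2 → not met
6. continuing education 555 days ago vs limit 730 → met
7. days trust account out of balance 8 > 7 → not met
8. errors-and-omissions coverage $150,000 < $275,000 → not met
9. fair-housing training 35 days ago vs limit 30 → not met
10. trust-account reconciliation 810 days ago vs limit 730 → not met
Not met: 7 of 10

7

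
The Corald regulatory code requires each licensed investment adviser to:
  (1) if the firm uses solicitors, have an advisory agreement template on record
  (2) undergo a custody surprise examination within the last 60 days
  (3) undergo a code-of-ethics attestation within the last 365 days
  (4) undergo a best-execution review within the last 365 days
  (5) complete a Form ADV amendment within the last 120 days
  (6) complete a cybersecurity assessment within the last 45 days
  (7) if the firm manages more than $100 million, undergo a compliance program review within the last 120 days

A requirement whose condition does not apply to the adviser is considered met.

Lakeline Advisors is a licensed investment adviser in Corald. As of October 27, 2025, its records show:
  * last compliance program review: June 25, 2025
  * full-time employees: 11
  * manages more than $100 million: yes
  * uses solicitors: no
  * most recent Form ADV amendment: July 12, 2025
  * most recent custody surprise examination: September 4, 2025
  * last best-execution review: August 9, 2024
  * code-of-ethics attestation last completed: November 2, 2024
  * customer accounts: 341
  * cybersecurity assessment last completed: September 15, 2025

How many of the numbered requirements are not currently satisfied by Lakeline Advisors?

2

1. condition 'uses solicitors' does not hold → requirement n/a → met
2. custody surprise examination 53 days ago vs limit 60 → met
3. code-of-ethics attestation 359 days ago vs limit 365 → met
4. best-execution review 444 days ago vs limit 365 → not met
5. Form ADV amendment 107 days ago vs limit 120 → met
6. cybersecurity assessment 42 days ago vs limit 45 → met
7. condition 'manages more than $100 million' holds; compliance program review 124 days ago vs limit 120 → not met
Not met: 2 of 7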